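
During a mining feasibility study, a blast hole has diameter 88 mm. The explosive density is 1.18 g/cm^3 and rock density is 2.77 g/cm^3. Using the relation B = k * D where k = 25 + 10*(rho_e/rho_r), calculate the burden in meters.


First, compute k:
rho_e / rho_r = 1.18 / 2.77 = 0.4259927798
k = 25 + 10 * 0.4259927798 = 29.2599278
Then, compute burden:
B = k * D / 1000 = 29.2599278 * 88 / 1000
= 2574.873646 / 1000
= 2.5749 m

2.5749 m


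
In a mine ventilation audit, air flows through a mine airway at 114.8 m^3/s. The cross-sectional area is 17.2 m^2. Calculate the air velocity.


6.6744 m/s

Velocity = flow rate / cross-sectional area
= 114.8 / 17.2
= 6.6744 m/s


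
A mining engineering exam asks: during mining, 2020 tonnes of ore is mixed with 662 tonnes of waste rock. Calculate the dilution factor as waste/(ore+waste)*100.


24.6831%

Total material = ore + waste
= 2020 + 662 = 2682 tonnes
Dilution = waste / total * 100
= 662 / 2682 * 100
= 0.2468307233 * 100
= 24.6831%


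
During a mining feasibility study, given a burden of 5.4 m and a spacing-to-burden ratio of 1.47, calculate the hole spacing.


Spacing = burden * ratio
= 5.4 * 1.47
= 7.938 m

7.938 m


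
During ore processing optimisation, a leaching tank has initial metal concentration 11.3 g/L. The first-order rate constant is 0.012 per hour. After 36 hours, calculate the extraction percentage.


35.0791%

Compute the exponent:
-k * t = -0.012 * 36 = -0.432
Remaining concentration:
C = 11.3 * exp(-0.432)
= 11.3 * 0.6492093767
= 7.336065957 g/L
Extracted = 11.3 - 7.336065957 = 3.963934043 g/L
Extraction % = 3.963934043 / 11.3 * 100
= 35.0791%


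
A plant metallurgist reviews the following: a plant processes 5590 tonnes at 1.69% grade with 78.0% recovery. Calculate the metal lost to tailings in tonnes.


Total metal in feed:
= 5590 * 1.69 / 100 = 94.471 tonnes
Metal recovered:
= 94.471 * 78.0 / 100 = 73.68738 tonnes
Metal lost to tailings:
= 94.471 - 73.68738
= 20.7836 tonnes

20.7836 tonnes


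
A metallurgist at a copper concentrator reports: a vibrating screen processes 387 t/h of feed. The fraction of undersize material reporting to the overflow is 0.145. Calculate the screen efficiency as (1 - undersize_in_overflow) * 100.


85.5%

Screen efficiency = (1 - fraction of undersize in overflow) * 100
= (1 - 0.145) * 100
= 0.855 * 100
= 85.5%


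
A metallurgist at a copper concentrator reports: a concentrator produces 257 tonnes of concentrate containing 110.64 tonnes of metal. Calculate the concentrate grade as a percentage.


43.0506%

Grade = (metal in concentrate / concentrate mass) * 100
= (110.64 / 257) * 100
= 0.4305058366 * 100
= 43.0506%


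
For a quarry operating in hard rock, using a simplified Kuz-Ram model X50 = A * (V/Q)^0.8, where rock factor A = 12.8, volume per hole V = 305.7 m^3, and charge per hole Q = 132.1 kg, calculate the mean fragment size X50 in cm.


Compute V/Q:
V/Q = 305.7 / 132.1 = 2.314155942
Raise to the power 0.8:
(V/Q)^0.8 = 2.314155942^0.8 = 1.956654279
Multiply by A:
X50 = 12.8 * 1.956654279
= 25.0452 cm

25.0452 cm


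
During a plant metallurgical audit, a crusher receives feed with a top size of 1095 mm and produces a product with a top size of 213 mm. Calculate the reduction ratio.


Reduction ratio = feed size / product size
= 1095 / 213
= 5.1408

5.1408


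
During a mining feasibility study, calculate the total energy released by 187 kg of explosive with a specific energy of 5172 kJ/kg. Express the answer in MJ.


Energy = mass * specific_energy / 1000
= 187 * 5172 / 1000
= 967164 / 1000
= 967.164 MJ

967.164 MJ


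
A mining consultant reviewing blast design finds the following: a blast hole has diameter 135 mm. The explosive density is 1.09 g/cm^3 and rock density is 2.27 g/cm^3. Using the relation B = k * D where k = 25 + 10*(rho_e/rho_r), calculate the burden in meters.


First, compute k:
rho_e / rho_r = 1.09 / 2.27 = 0.4801762115
k = 25 + 10 * 0.4801762115 = 29.80176211
Then, compute burden:
B = k * D / 1000 = 29.80176211 * 135 / 1000
= 4023.237885 / 1000
= 4.0232 m

4.0232 m


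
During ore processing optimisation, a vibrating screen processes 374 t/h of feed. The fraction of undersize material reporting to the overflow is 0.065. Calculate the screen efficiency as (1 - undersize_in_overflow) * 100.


93.5%

Screen efficiency = (1 - fraction of undersize in overflow) * 100
= (1 - 0.065) * 100
= 0.935 * 100
= 93.5%


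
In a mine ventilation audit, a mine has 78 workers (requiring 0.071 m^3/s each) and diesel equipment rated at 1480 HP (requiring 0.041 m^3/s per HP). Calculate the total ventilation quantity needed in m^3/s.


Airflow for workers:
Q_people = 78 * 0.071 = 5.538 m^3/s
Airflow for diesel equipment:
Q_diesel = 1480 * 0.041 = 60.68 m^3/s
Total ventilation:
Q_total = 5.538 + 60.68
= 66.218 m^3/s

66.218 m^3/s


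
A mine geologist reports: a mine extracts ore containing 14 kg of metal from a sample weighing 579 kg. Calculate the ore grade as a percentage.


2.418%

Ore grade = (metal mass / ore mass) * 100
= (14 / 579) * 100
= 0.02417962003 * 100
= 2.418%


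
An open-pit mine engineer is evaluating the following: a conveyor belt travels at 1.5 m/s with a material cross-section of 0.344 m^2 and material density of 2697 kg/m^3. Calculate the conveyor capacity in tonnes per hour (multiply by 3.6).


Volumetric flow = speed * area
= 1.5 * 0.344 = 0.516 m^3/s
Mass flow = volumetric * density
= 0.516 * 2697 = 1391.652 kg/s
Convert to t/h: multiply by 3.6
Capacity = 1391.652 * 3.6
= 5009.9472 t/h

5009.9472 t/h


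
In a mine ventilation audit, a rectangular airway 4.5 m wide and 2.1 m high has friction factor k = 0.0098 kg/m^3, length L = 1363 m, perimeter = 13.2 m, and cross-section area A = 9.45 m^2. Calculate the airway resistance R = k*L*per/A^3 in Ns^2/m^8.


Compute the numerator:
k * L * per = 0.0098 * 1363 * 13.2
= 176.31768
Compute the denominator:
A^3 = 9.45^3 = 843.908625
Resistance:
R = 176.31768 / 843.908625
= 0.2089 Ns^2/m^8

0.2089 Ns^2/m^8


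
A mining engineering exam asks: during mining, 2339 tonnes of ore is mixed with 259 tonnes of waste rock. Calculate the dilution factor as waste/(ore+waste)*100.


9.9692%

Total material = ore + waste
= 2339 + 259 = 2598 tonnes
Dilution = waste / total * 100
= 259 / 2598 * 100
= 0.09969207082 * 100
= 9.9692%


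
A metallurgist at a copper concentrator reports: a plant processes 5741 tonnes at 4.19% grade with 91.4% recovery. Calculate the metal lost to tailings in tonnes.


Total metal in feed:
= 5741 * 4.19 / 100 = 240.5479 tonnes
Metal recovered:
= 240.5479 * 91.4 / 100 = 219.8607806 tonnes
Metal lost to tailings:
= 240.5479 - 219.8607806
= 20.6871 tonnes

20.6871 tonnes


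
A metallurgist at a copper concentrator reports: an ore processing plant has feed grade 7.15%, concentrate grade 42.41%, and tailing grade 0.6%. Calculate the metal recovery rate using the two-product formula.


Using the two-product formula:
R = 100 * c * (f - t) / (f * (c - t))
Numerator = 100 * 42.41 * (7.15 - 0.6)
= 100 * 42.41 * 6.55
= 27778.55
Denominator = 7.15 * (42.41 - 0.6)
= 7.15 * 41.81
= 298.9415
R = 27778.55 / 298.9415
= 92.923%

92.923%


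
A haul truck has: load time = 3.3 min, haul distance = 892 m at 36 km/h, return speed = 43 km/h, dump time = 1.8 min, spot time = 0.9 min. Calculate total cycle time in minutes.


Convert haul speed to m/min: 36 * 1000/60 = 600 m/min
Haul time = 892 / 600 = 1.486666667 min
Convert return speed to m/min: 43 * 1000/60 = 716.6666667 m/min
Return time = 892 / 716.6666667 = 1.244651163 min
Total cycle time:
= 3.3 + 1.486666667 + 1.8 + 1.244651163 + 0.9
= 8.7313 min

8.7313 min


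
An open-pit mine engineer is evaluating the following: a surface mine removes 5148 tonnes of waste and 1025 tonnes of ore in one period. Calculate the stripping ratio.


5.0224

Stripping ratio = waste tonnage / ore tonnage
= 5148 / 1025
= 5.0224


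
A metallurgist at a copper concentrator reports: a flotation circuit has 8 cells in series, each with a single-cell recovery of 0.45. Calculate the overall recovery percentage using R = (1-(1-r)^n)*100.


99.1627%

Complement of single-cell recovery:
1 - r = 1 - 0.45 = 0.55
Raise to power n:
(1 - r)^8 = 0.55^8 = 0.008373393789
Overall recovery:
R = (1 - 0.008373393789) * 100
= 99.1627%


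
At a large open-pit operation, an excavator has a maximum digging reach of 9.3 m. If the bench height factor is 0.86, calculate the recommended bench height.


7.998 m

Bench height = reach * factor
= 9.3 * 0.86
= 7.998 m


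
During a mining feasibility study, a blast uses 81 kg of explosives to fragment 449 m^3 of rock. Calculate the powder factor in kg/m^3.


0.1804 kg/m^3

Powder factor = explosive mass / rock volume
= 81 / 449
= 0.1804 kg/m^3


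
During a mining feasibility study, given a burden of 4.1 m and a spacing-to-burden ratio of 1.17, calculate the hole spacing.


Spacing = burden * ratio
= 4.1 * 1.17
= 4.797 m

4.797 m


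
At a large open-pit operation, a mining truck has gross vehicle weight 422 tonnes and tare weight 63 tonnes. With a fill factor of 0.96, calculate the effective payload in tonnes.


344.64 tonnes

Maximum payload = gross - tare
= 422 - 63 = 359 tonnes
Effective payload = max payload * fill factor
= 359 * 0.96
= 344.64 tonnes


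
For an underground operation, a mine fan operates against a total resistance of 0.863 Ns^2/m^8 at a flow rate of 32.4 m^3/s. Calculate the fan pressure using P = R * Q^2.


Compute Q^2:
Q^2 = 32.4^2 = 1049.76
Compute pressure:
P = R * Q^2 = 0.863 * 1049.76
= 905.9429 Pa

905.9429 Pa


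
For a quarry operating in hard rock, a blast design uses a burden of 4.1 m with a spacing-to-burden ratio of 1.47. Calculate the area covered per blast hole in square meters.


24.7107 m^2

First, find the spacing:
Spacing = burden * ratio = 4.1 * 1.47
= 6.027 m
Then, calculate the area:
Area = burden * spacing = 4.1 * 6.027
= 24.7107 m^2


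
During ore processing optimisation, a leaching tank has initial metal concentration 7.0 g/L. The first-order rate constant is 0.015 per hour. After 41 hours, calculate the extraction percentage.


Compute the exponent:
-k * t = -0.015 * 41 = -0.615
Remaining concentration:
C = 7.0 * exp(-0.615)
= 7.0 * 0.5406408953
= 3.784486267 g/L
Extracted = 7.0 - 3.784486267 = 3.215513733 g/L
Extraction % = 3.215513733 / 7.0 * 100
= 45.9359%

45.9359%


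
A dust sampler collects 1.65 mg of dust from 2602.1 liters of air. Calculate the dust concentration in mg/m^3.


0.6341 mg/m^3

Convert liters to m^3: 1 m^3 = 1000 L
Concentration = mass / volume * 1000
= 1.65 / 2602.1 * 1000
= 0.0006341032243 * 1000
= 0.6341 mg/m^3


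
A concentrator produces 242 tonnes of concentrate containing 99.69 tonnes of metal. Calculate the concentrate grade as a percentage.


41.1942%

Grade = (metal in concentrate / concentrate mass) * 100
= (99.69 / 242) * 100
= 0.4119421488 * 100
= 41.1942%


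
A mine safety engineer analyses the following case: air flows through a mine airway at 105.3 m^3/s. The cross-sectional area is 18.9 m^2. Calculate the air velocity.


Velocity = flow rate / cross-sectional area
= 105.3 / 18.9
= 5.5714 m/s

5.5714 m/s


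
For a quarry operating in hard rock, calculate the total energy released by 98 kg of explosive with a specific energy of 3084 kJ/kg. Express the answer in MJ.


302.232 MJ

Energy = mass * specific_energy / 1000
= 98 * 3084 / 1000
= 302232 / 1000
= 302.232 MJ


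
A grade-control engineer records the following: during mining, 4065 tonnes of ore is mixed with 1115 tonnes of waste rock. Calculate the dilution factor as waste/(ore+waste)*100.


21.5251%

Total material = ore + waste
= 4065 + 1115 = 5180 tonnes
Dilution = waste / total * 100
= 1115 / 5180 * 100
= 0.2152509653 * 100
= 21.5251%


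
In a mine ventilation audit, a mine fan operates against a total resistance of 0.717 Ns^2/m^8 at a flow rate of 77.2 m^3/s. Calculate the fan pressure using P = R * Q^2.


Compute Q^2:
Q^2 = 77.2^2 = 5959.84
Compute pressure:
P = R * Q^2 = 0.717 * 5959.84
= 4273.2053 Pa

4273.2053 Pa


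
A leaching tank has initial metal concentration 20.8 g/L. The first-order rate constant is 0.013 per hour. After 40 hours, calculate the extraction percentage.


Compute the exponent:
-k * t = -0.013 * 40 = -0.52
Remaining concentration:
C = 20.8 * exp(-0.52)
= 20.8 * 0.594520548
= 12.3660274 g/L
Extracted = 20.8 - 12.3660274 = 8.433972602 g/L
Extraction % = 8.433972602 / 20.8 * 100
= 40.5479%

40.5479%


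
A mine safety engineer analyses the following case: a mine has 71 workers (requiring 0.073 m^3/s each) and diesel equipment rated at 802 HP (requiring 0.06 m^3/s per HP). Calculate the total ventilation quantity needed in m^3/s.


53.303 m^3/s

Airflow for workers:
Q_people = 71 * 0.073 = 5.183 m^3/s
Airflow for diesel equipment:
Q_diesel = 802 * 0.06 = 48.12 m^3/s
Total ventilation:
Q_total = 5.183 + 48.12
= 53.303 m^3/s


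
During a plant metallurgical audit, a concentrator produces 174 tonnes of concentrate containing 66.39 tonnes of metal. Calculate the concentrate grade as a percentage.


38.1552%

Grade = (metal in concentrate / concentrate mass) * 100
= (66.39 / 174) * 100
= 0.3815517241 * 100
= 38.1552%


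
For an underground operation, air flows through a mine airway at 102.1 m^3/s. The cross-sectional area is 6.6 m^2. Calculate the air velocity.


15.4697 m/s

Velocity = flow rate / cross-sectional area
= 102.1 / 6.6
= 15.4697 m/s


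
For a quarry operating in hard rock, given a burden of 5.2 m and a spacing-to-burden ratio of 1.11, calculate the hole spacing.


Spacing = burden * ratio
= 5.2 * 1.11
= 5.772 m

5.772 m


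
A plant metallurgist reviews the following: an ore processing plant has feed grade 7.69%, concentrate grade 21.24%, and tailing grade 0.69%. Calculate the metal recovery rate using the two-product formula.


Using the two-product formula:
R = 100 * c * (f - t) / (f * (c - t))
Numerator = 100 * 21.24 * (7.69 - 0.69)
= 100 * 21.24 * 7.0
= 14868.0
Denominator = 7.69 * (21.24 - 0.69)
= 7.69 * 20.55
= 158.0295
R = 14868.0 / 158.0295
= 94.0837%

94.0837%


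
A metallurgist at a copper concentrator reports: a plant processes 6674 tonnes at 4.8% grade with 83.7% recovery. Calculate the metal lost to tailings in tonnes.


52.2174 tonnes

Total metal in feed:
= 6674 * 4.8 / 100 = 320.352 tonnes
Metal recovered:
= 320.352 * 83.7 / 100 = 268.134624 tonnes
Metal lost to tailings:
= 320.352 - 268.134624
= 52.2174 tonnes


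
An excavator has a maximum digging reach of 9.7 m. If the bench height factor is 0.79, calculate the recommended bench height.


Bench height = reach * factor
= 9.7 * 0.79
= 7.663 m

7.663 m


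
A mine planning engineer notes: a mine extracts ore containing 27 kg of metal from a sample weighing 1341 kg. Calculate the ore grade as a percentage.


2.0134%

Ore grade = (metal mass / ore mass) * 100
= (27 / 1341) * 100
= 0.02013422819 * 100
= 2.0134%


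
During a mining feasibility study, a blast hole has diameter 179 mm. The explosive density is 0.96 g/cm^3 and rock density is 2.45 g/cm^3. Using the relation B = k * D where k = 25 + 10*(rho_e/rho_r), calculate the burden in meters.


First, compute k:
rho_e / rho_r = 0.96 / 2.45 = 0.3918367347
k = 25 + 10 * 0.3918367347 = 28.91836735
Then, compute burden:
B = k * D / 1000 = 28.91836735 * 179 / 1000
= 5176.387755 / 1000
= 5.1764 m

5.1764 m


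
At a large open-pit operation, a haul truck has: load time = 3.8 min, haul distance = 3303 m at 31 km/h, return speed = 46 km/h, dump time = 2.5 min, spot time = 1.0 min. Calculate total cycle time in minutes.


Convert haul speed to m/min: 31 * 1000/60 = 516.6666667 m/min
Haul time = 3303 / 516.6666667 = 6.392903226 min
Convert return speed to m/min: 46 * 1000/60 = 766.6666667 m/min
Return time = 3303 / 766.6666667 = 4.30826087 min
Total cycle time:
= 3.8 + 6.392903226 + 2.5 + 4.30826087 + 1.0
= 18.0012 min

18.0012 min


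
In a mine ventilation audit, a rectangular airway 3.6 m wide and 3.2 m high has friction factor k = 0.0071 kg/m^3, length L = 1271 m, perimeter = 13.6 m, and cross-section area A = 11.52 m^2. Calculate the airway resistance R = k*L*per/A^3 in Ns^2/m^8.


0.0803 Ns^2/m^8

Compute the numerator:
k * L * per = 0.0071 * 1271 * 13.6
= 122.72776
Compute the denominator:
A^3 = 11.52^3 = 1528.823808
Resistance:
R = 122.72776 / 1528.823808
= 0.0803 Ns^2/m^8


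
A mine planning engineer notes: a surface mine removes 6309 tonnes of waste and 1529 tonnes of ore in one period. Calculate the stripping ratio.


4.1262

Stripping ratio = waste tonnage / ore tonnage
= 6309 / 1529
= 4.1262


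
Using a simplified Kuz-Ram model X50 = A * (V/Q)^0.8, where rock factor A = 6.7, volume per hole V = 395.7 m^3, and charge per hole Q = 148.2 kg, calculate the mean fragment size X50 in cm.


Compute V/Q:
V/Q = 395.7 / 148.2 = 2.670040486
Raise to the power 0.8:
(V/Q)^0.8 = 2.670040486^0.8 = 2.193887114
Multiply by A:
X50 = 6.7 * 2.193887114
= 14.699 cm

14.699 cm


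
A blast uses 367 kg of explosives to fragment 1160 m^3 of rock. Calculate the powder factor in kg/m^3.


Powder factor = explosive mass / rock volume
= 367 / 1160
= 0.3164 kg/m^3

0.3164 kg/m^3


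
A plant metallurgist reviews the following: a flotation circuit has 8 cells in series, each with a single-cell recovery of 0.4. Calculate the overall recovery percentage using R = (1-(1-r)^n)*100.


Complement of single-cell recovery:
1 - r = 1 - 0.4 = 0.6
Raise to power n:
(1 - r)^8 = 0.6^8 = 0.01679616
Overall recovery:
R = (1 - 0.01679616) * 100
= 98.3204%

98.3204%


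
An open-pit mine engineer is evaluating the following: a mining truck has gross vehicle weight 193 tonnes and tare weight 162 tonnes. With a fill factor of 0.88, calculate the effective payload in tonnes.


27.28 tonnes

Maximum payload = gross - tare
= 193 - 162 = 31 tonnes
Effective payload = max payload * fill factor
= 31 * 0.88
= 27.28 tonnes


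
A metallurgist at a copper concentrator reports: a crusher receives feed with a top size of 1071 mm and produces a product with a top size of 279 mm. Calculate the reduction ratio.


Reduction ratio = feed size / product size
= 1071 / 279
= 3.8387

3.8387


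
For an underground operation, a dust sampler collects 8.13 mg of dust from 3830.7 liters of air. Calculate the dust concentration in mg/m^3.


Convert liters to m^3: 1 m^3 = 1000 L
Concentration = mass / volume * 1000
= 8.13 / 3830.7 * 1000
= 0.002122327512 * 1000
= 2.1223 mg/m^3

2.1223 mg/m^3


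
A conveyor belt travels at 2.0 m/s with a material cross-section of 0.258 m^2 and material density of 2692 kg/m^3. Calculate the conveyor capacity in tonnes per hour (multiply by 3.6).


5000.6592 t/h

Volumetric flow = speed * area
= 2.0 * 0.258 = 0.516 m^3/s
Mass flow = volumetric * density
= 0.516 * 2692 = 1389.072 kg/s
Convert to t/h: multiply by 3.6
Capacity = 1389.072 * 3.6
= 5000.6592 t/h


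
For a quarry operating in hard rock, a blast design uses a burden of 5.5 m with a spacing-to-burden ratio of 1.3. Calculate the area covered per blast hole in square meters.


39.325 m^2

First, find the spacing:
Spacing = burden * ratio = 5.5 * 1.3
= 7.15 m
Then, calculate the area:
Area = burden * spacing = 5.5 * 7.15
= 39.325 m^2


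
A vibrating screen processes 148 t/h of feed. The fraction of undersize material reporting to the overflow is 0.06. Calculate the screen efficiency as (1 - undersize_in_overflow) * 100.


94.0%

Screen efficiency = (1 - fraction of undersize in overflow) * 100
= (1 - 0.06) * 100
= 0.94 * 100
= 94.0%


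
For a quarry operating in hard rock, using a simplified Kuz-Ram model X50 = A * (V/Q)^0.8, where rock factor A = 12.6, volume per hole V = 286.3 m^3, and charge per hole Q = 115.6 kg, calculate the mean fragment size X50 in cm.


26.0292 cm

Compute V/Q:
V/Q = 286.3 / 115.6 = 2.476643599
Raise to the power 0.8:
(V/Q)^0.8 = 2.476643599^0.8 = 2.065812073
Multiply by A:
X50 = 12.6 * 2.065812073
= 26.0292 cm


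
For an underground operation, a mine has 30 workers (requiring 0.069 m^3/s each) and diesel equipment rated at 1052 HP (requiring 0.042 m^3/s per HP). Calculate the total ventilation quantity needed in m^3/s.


46.254 m^3/s

Airflow for workers:
Q_people = 30 * 0.069 = 2.07 m^3/s
Airflow for diesel equipment:
Q_diesel = 1052 * 0.042 = 44.184 m^3/s
Total ventilation:
Q_total = 2.07 + 44.184
= 46.254 m^3/s


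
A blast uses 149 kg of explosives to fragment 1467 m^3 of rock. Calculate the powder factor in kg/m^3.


0.1016 kg/m^3

Powder factor = explosive mass / rock volume
= 149 / 1467
= 0.1016 kg/m^3


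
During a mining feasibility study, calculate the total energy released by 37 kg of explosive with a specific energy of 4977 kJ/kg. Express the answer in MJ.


Energy = mass * specific_energy / 1000
= 37 * 4977 / 1000
= 184149 / 1000
= 184.149 MJ

184.149 MJ


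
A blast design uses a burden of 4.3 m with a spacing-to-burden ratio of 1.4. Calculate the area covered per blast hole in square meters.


25.886 m^2

First, find the spacing:
Spacing = burden * ratio = 4.3 * 1.4
= 6.02 m
Then, calculate the area:
Area = burden * spacing = 4.3 * 6.02
= 25.886 m^2


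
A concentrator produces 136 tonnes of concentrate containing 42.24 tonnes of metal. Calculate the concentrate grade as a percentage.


31.0588%

Grade = (metal in concentrate / concentrate mass) * 100
= (42.24 / 136) * 100
= 0.3105882353 * 100
= 31.0588%


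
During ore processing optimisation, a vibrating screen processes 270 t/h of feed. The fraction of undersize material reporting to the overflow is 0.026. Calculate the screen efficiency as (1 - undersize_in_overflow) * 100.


97.4%

Screen efficiency = (1 - fraction of undersize in overflow) * 100
= (1 - 0.026) * 100
= 0.974 * 100
= 97.4%


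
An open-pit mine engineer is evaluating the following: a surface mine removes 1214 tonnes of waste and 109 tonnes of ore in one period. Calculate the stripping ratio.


11.1376

Stripping ratio = waste tonnage / ore tonnage
= 1214 / 109
= 11.1376


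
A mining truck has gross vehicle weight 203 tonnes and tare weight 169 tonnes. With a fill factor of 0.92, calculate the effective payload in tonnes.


Maximum payload = gross - tare
= 203 - 169 = 34 tonnes
Effective payload = max payload * fill factor
= 34 * 0.92
= 31.28 tonnes

31.28 tonnes


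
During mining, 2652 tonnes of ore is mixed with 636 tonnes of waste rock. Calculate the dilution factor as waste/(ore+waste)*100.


Total material = ore + waste
= 2652 + 636 = 3288 tonnes
Dilution = waste / total * 100
= 636 / 3288 * 100
= 0.1934306569 * 100
= 19.3431%

19.3431%


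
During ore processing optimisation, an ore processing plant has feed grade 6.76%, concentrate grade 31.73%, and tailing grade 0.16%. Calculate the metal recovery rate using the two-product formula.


Using the two-product formula:
R = 100 * c * (f - t) / (f * (c - t))
Numerator = 100 * 31.73 * (6.76 - 0.16)
= 100 * 31.73 * 6.6
= 20941.8
Denominator = 6.76 * (31.73 - 0.16)
= 6.76 * 31.57
= 213.4132
R = 20941.8 / 213.4132
= 98.128%

98.128%


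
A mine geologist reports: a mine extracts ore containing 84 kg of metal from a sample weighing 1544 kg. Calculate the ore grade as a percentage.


Ore grade = (metal mass / ore mass) * 100
= (84 / 1544) * 100
= 0.05440414508 * 100
= 5.4404%

5.4404%


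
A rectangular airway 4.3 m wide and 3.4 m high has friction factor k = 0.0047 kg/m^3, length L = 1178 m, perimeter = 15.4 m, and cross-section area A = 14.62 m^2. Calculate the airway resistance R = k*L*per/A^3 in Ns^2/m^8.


0.0273 Ns^2/m^8

Compute the numerator:
k * L * per = 0.0047 * 1178 * 15.4
= 85.26364
Compute the denominator:
A^3 = 14.62^3 = 3124.943128
Resistance:
R = 85.26364 / 3124.943128
= 0.0273 Ns^2/m^8


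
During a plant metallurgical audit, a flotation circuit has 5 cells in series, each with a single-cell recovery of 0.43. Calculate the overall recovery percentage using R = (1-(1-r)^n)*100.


93.9831%

Complement of single-cell recovery:
1 - r = 1 - 0.43 = 0.57
Raise to power n:
(1 - r)^5 = 0.57^5 = 0.0601692057
Overall recovery:
R = (1 - 0.0601692057) * 100
= 93.9831%


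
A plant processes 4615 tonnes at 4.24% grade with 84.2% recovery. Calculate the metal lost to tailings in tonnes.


Total metal in feed:
= 4615 * 4.24 / 100 = 195.676 tonnes
Metal recovered:
= 195.676 * 84.2 / 100 = 164.759192 tonnes
Metal lost to tailings:
= 195.676 - 164.759192
= 30.9168 tonnes

30.9168 tonnes


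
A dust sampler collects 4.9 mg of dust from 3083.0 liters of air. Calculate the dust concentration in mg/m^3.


1.5894 mg/m^3

Convert liters to m^3: 1 m^3 = 1000 L
Concentration = mass / volume * 1000
= 4.9 / 3083.0 * 1000
= 0.001589361012 * 1000
= 1.5894 mg/m^3


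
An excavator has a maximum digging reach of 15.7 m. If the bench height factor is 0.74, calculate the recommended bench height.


11.618 m

Bench height = reach * factor
= 15.7 * 0.74
= 11.618 m


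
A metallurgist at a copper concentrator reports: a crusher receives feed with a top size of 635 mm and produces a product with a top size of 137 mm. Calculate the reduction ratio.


4.635

Reduction ratio = feed size / product size
= 635 / 137
= 4.635


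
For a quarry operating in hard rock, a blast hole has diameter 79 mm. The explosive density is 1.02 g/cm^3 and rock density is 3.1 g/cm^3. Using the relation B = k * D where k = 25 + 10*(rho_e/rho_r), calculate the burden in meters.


First, compute k:
rho_e / rho_r = 1.02 / 3.1 = 0.3290322581
k = 25 + 10 * 0.3290322581 = 28.29032258
Then, compute burden:
B = k * D / 1000 = 28.29032258 * 79 / 1000
= 2234.935484 / 1000
= 2.2349 m

2.2349 m


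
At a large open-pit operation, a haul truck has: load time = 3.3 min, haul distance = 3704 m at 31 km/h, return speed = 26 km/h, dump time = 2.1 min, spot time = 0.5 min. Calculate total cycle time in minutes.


Convert haul speed to m/min: 31 * 1000/60 = 516.6666667 m/min
Haul time = 3704 / 516.6666667 = 7.169032258 min
Convert return speed to m/min: 26 * 1000/60 = 433.3333333 m/min
Return time = 3704 / 433.3333333 = 8.547692308 min
Total cycle time:
= 3.3 + 7.169032258 + 2.1 + 8.547692308 + 0.5
= 21.6167 min

21.6167 min


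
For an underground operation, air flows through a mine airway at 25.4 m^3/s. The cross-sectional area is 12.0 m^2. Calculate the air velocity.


Velocity = flow rate / cross-sectional area
= 25.4 / 12.0
= 2.1167 m/s

2.1167 m/s


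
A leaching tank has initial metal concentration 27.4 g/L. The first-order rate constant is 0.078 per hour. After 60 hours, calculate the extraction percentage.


Compute the exponent:
-k * t = -0.078 * 60 = -4.68
Remaining concentration:
C = 27.4 * exp(-4.68)
= 27.4 * 0.009279013887
= 0.2542449805 g/L
Extracted = 27.4 - 0.2542449805 = 27.14575502 g/L
Extraction % = 27.14575502 / 27.4 * 100
= 99.0721%

99.0721%


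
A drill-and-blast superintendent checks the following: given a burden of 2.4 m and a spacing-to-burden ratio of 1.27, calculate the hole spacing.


Spacing = burden * ratio
= 2.4 * 1.27
= 3.048 m

3.048 m


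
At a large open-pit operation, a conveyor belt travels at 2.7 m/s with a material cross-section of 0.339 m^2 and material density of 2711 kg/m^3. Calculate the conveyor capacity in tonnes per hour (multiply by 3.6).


Volumetric flow = speed * area
= 2.7 * 0.339 = 0.9153 m^3/s
Mass flow = volumetric * density
= 0.9153 * 2711 = 2481.3783 kg/s
Convert to t/h: multiply by 3.6
Capacity = 2481.3783 * 3.6
= 8932.9619 t/h

8932.9619 t/h


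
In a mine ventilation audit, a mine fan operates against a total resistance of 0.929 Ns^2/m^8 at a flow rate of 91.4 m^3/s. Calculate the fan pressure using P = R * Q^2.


Compute Q^2:
Q^2 = 91.4^2 = 8353.96
Compute pressure:
P = R * Q^2 = 0.929 * 8353.96
= 7760.8288 Pa

7760.8288 Pa


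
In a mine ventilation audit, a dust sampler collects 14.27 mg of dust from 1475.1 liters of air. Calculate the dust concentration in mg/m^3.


9.6739 mg/m^3

Convert liters to m^3: 1 m^3 = 1000 L
Concentration = mass / volume * 1000
= 14.27 / 1475.1 * 1000
= 0.009673920412 * 1000
= 9.6739 mg/m^3


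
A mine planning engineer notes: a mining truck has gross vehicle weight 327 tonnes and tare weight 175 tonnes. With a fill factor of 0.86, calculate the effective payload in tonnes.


Maximum payload = gross - tare
= 327 - 175 = 152 tonnes
Effective payload = max payload * fill factor
= 152 * 0.86
= 130.72 tonnes

130.72 tonnes


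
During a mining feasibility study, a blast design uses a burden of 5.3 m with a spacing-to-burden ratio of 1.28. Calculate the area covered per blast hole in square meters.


35.9552 m^2

First, find the spacing:
Spacing = burden * ratio = 5.3 * 1.28
= 6.784 m
Then, calculate the area:
Area = burden * spacing = 5.3 * 6.784
= 35.9552 m^2


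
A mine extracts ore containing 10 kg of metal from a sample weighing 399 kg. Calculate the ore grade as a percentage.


2.5063%

Ore grade = (metal mass / ore mass) * 100
= (10 / 399) * 100
= 0.02506265664 * 100
= 2.5063%


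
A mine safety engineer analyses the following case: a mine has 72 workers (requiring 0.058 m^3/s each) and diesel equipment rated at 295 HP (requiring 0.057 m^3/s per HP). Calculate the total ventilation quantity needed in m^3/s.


Airflow for workers:
Q_people = 72 * 0.058 = 4.176 m^3/s
Airflow for diesel equipment:
Q_diesel = 295 * 0.057 = 16.815 m^3/s
Total ventilation:
Q_total = 4.176 + 16.815
= 20.991 m^3/s

20.991 m^3/s


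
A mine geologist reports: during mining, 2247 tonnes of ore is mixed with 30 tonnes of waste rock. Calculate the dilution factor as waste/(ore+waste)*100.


Total material = ore + waste
= 2247 + 30 = 2277 tonnes
Dilution = waste / total * 100
= 30 / 2277 * 100
= 0.01317523057 * 100
= 1.3175%

1.3175%


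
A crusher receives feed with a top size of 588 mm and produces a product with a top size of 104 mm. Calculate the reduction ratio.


Reduction ratio = feed size / product size
= 588 / 104
= 5.6538

5.6538


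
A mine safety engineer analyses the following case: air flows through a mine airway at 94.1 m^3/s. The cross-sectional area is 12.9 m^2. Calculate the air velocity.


Velocity = flow rate / cross-sectional area
= 94.1 / 12.9
= 7.2946 m/s

7.2946 m/s


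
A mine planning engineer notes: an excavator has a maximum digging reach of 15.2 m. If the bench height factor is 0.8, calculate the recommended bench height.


12.16 m

Bench height = reach * factor
= 15.2 * 0.8
= 12.16 m


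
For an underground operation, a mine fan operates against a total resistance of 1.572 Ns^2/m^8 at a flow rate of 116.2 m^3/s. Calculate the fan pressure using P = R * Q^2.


Compute Q^2:
Q^2 = 116.2^2 = 13502.44
Compute pressure:
P = R * Q^2 = 1.572 * 13502.44
= 21225.8357 Pa

21225.8357 Pa


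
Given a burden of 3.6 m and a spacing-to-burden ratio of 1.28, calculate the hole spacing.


Spacing = burden * ratio
= 3.6 * 1.28
= 4.608 m

4.608 m


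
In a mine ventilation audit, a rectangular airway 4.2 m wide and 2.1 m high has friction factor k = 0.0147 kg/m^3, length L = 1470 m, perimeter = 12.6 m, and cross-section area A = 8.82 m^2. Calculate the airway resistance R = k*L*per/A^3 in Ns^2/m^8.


0.3968 Ns^2/m^8

Compute the numerator:
k * L * per = 0.0147 * 1470 * 12.6
= 272.2734
Compute the denominator:
A^3 = 8.82^3 = 686.128968
Resistance:
R = 272.2734 / 686.128968
= 0.3968 Ns^2/m^8


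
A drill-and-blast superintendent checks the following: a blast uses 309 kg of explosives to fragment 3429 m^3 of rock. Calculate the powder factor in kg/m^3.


0.0901 kg/m^3

Powder factor = explosive mass / rock volume
= 309 / 3429
= 0.0901 kg/m^3


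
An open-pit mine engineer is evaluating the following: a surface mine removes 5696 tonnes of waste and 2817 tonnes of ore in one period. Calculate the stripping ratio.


2.022

Stripping ratio = waste tonnage / ore tonnage
= 5696 / 2817
= 2.022


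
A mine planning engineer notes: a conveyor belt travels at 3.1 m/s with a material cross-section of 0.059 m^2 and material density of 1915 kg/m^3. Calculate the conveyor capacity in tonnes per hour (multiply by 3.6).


1260.9126 t/h

Volumetric flow = speed * area
= 3.1 * 0.059 = 0.1829 m^3/s
Mass flow = volumetric * density
= 0.1829 * 1915 = 350.2535 kg/s
Convert to t/h: multiply by 3.6
Capacity = 350.2535 * 3.6
= 1260.9126 t/h


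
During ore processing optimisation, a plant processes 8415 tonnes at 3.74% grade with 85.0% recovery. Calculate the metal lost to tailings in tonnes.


Total metal in feed:
= 8415 * 3.74 / 100 = 314.721 tonnes
Metal recovered:
= 314.721 * 85.0 / 100 = 267.51285 tonnes
Metal lost to tailings:
= 314.721 - 267.51285
= 47.2082 tonnes

47.2082 tonnes


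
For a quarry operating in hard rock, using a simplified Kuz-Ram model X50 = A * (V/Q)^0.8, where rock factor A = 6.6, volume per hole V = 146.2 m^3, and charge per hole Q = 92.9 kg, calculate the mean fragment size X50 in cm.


Compute V/Q:
V/Q = 146.2 / 92.9 = 1.573735199
Raise to the power 0.8:
(V/Q)^0.8 = 1.573735199^0.8 = 1.437293054
Multiply by A:
X50 = 6.6 * 1.437293054
= 9.4861 cm

9.4861 cm


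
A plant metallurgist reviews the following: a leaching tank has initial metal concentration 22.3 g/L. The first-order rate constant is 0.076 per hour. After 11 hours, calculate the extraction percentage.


56.6559%

Compute the exponent:
-k * t = -0.076 * 11 = -0.836
Remaining concentration:
C = 22.3 * exp(-0.836)
= 22.3 * 0.4334408238
= 9.665730371 g/L
Extracted = 22.3 - 9.665730371 = 12.63426963 g/L
Extraction % = 12.63426963 / 22.3 * 100
= 56.6559%


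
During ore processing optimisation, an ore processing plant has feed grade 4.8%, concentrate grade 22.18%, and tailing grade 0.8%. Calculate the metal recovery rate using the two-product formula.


86.4515%

Using the two-product formula:
R = 100 * c * (f - t) / (f * (c - t))
Numerator = 100 * 22.18 * (4.8 - 0.8)
= 100 * 22.18 * 4.0
= 8872.0
Denominator = 4.8 * (22.18 - 0.8)
= 4.8 * 21.38
= 102.624
R = 8872.0 / 102.624
= 86.4515%


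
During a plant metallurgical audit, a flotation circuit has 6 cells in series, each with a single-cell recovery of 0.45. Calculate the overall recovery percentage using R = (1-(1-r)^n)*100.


97.2319%

Complement of single-cell recovery:
1 - r = 1 - 0.45 = 0.55
Raise to power n:
(1 - r)^6 = 0.55^6 = 0.02768064063
Overall recovery:
R = (1 - 0.02768064063) * 100
= 97.2319%


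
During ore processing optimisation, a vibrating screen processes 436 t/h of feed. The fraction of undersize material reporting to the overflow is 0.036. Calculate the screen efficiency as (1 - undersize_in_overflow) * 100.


Screen efficiency = (1 - fraction of undersize in overflow) * 100
= (1 - 0.036) * 100
= 0.964 * 100
= 96.4%

96.4%


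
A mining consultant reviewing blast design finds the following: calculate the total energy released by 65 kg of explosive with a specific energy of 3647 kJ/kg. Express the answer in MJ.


Energy = mass * specific_energy / 1000
= 65 * 3647 / 1000
= 237055 / 1000
= 237.055 MJ

237.055 MJ


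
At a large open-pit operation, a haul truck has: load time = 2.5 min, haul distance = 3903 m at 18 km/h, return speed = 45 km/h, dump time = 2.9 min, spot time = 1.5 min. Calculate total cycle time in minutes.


25.114 min

Convert haul speed to m/min: 18 * 1000/60 = 300 m/min
Haul time = 3903 / 300 = 13.01 min
Convert return speed to m/min: 45 * 1000/60 = 750 m/min
Return time = 3903 / 750 = 5.204 min
Total cycle time:
= 2.5 + 13.01 + 2.9 + 5.204 + 1.5
= 25.114 min


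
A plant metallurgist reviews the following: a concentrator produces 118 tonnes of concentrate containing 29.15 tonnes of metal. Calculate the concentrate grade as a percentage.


24.7034%

Grade = (metal in concentrate / concentrate mass) * 100
= (29.15 / 118) * 100
= 0.2470338983 * 100
= 24.7034%


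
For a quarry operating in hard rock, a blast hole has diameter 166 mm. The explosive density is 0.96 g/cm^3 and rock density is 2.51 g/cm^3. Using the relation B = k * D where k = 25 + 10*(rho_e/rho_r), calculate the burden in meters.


4.7849 m

First, compute k:
rho_e / rho_r = 0.96 / 2.51 = 0.3824701195
k = 25 + 10 * 0.3824701195 = 28.8247012
Then, compute burden:
B = k * D / 1000 = 28.8247012 * 166 / 1000
= 4784.900398 / 1000
= 4.7849 m


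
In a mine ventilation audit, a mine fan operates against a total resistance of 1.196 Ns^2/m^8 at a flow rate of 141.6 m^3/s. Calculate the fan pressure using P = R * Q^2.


23980.4698 Pa

Compute Q^2:
Q^2 = 141.6^2 = 20050.56
Compute pressure:
P = R * Q^2 = 1.196 * 20050.56
= 23980.4698 Pa


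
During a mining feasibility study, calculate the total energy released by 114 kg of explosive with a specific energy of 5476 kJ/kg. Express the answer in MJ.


624.264 MJ

Energy = mass * specific_energy / 1000
= 114 * 5476 / 1000
= 624264 / 1000
= 624.264 MJ


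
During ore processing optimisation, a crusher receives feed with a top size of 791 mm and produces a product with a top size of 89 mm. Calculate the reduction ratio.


8.8876

Reduction ratio = feed size / product size
= 791 / 89
= 8.8876


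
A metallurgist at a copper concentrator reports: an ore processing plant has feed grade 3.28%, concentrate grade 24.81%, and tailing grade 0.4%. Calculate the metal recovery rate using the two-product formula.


89.2437%

Using the two-product formula:
R = 100 * c * (f - t) / (f * (c - t))
Numerator = 100 * 24.81 * (3.28 - 0.4)
= 100 * 24.81 * 2.88
= 7145.28
Denominator = 3.28 * (24.81 - 0.4)
= 3.28 * 24.41
= 80.0648
R = 7145.28 / 80.0648
= 89.2437%


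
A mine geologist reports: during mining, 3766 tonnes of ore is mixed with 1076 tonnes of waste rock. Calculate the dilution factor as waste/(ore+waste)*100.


22.2222%

Total material = ore + waste
= 3766 + 1076 = 4842 tonnes
Dilution = waste / total * 100
= 1076 / 4842 * 100
= 0.2222222222 * 100
= 22.2222%


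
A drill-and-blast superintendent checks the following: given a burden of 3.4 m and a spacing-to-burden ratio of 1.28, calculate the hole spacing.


4.352 m

Spacing = burden * ratio
= 3.4 * 1.28
= 4.352 m


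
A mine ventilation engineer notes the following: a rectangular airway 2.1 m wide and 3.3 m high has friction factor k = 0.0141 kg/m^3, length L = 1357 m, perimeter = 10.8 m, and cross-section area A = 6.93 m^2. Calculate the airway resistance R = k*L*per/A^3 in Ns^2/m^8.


0.6209 Ns^2/m^8

Compute the numerator:
k * L * per = 0.0141 * 1357 * 10.8
= 206.64396
Compute the denominator:
A^3 = 6.93^3 = 332.812557
Resistance:
R = 206.64396 / 332.812557
= 0.6209 Ns^2/m^8


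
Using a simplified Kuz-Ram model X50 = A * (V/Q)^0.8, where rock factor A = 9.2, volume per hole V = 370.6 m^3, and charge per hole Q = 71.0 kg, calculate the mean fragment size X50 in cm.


34.5069 cm

Compute V/Q:
V/Q = 370.6 / 71.0 = 5.21971831
Raise to the power 0.8:
(V/Q)^0.8 = 5.21971831^0.8 = 3.750745985
Multiply by A:
X50 = 9.2 * 3.750745985
= 34.5069 cm


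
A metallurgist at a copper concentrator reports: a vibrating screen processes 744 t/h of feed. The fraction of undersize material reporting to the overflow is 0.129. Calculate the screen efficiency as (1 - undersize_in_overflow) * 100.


87.1%

Screen efficiency = (1 - fraction of undersize in overflow) * 100
= (1 - 0.129) * 100
= 0.871 * 100
= 87.1%


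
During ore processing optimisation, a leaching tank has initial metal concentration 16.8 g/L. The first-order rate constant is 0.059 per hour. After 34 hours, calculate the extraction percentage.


86.5474%

Compute the exponent:
-k * t = -0.059 * 34 = -2.006
Remaining concentration:
C = 16.8 * exp(-2.006)
= 16.8 * 0.1345257027
= 2.260031805 g/L
Extracted = 16.8 - 2.260031805 = 14.53996819 g/L
Extraction % = 14.53996819 / 16.8 * 100
= 86.5474%
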